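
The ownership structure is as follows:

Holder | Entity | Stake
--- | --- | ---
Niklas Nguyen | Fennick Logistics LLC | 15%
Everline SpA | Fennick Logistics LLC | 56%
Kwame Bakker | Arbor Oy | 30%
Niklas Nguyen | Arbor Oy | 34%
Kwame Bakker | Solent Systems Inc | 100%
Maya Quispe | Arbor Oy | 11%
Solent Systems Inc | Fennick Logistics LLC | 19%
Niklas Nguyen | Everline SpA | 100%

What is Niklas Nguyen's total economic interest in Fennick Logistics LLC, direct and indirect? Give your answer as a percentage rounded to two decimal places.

Niklas reaches Fennick along 2 paths.
Via Everline: 100% × 56% = 56%.
Direct stake: 15% = 15%.
Total: 56% + 15% = 71%.
Rounded: 71.00%.

71.00%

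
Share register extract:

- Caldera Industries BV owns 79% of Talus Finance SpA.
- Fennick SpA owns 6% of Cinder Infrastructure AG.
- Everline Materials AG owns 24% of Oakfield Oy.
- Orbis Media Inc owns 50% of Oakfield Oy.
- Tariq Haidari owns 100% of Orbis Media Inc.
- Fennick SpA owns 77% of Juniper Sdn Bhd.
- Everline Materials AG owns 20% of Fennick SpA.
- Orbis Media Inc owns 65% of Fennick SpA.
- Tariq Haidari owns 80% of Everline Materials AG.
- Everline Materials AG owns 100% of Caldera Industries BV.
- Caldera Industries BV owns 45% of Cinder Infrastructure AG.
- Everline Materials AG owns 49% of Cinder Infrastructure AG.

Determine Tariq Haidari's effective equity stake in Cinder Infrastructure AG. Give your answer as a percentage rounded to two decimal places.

Tariq reaches Cinder along 4 paths.
Via Orbis → Fennick: 100% × 65% × 6% = 3.9%.
Via Everline → Fennick: 80% × 20% × 6% = 0.96%.
Via Everline: 80% × 49% = 39.2%.
Via Everline → Caldera: 80% × 100% × 45% = 36%.
Total: 3.9% + 0.96% + 39.2% + 36% = 80.06%.

80.06%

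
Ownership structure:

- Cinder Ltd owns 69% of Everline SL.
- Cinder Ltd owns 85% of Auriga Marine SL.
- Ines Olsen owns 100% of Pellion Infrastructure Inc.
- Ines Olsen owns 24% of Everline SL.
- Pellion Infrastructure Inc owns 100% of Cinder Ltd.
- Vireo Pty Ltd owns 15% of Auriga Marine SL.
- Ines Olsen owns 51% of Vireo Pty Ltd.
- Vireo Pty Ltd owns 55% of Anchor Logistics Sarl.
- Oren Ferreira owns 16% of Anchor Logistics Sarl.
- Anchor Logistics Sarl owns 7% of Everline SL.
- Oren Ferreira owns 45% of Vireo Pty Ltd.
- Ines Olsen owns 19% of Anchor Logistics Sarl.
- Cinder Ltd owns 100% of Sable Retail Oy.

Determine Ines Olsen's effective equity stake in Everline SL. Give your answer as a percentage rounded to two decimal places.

Ines reaches Everline along 4 paths.
Via Vireo → Anchor: 51% × 55% × 7% = 1.9635%.
Via Anchor: 19% × 7% = 1.33%.
Direct stake: 24% = 24%.
Via Pellion → Cinder: 100% × 100% × 69% = 69%.
Total: 1.9635% + 1.33% + 24% + 69% = 96.2935%.
Rounded: 96.29%.

96.29%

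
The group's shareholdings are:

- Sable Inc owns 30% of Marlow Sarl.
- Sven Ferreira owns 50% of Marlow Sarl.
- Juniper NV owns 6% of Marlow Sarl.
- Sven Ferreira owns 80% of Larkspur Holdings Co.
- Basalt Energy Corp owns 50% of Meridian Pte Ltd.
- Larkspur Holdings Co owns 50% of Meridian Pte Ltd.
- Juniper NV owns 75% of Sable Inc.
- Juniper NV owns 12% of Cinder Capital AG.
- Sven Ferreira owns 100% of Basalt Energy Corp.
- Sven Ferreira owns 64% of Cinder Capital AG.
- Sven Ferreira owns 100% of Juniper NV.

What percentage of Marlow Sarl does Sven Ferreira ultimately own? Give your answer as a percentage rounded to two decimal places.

78.50%

Sven reaches Marlow along 3 paths.
Direct stake: 50% = 50%.
Via Juniper → Sable: 100% × 75% × 30% = 22.5%.
Via Juniper: 100% × 6% = 6%.
Total: 50% + 22.5% + 6% = 78.5%.
Rounded: 78.50%.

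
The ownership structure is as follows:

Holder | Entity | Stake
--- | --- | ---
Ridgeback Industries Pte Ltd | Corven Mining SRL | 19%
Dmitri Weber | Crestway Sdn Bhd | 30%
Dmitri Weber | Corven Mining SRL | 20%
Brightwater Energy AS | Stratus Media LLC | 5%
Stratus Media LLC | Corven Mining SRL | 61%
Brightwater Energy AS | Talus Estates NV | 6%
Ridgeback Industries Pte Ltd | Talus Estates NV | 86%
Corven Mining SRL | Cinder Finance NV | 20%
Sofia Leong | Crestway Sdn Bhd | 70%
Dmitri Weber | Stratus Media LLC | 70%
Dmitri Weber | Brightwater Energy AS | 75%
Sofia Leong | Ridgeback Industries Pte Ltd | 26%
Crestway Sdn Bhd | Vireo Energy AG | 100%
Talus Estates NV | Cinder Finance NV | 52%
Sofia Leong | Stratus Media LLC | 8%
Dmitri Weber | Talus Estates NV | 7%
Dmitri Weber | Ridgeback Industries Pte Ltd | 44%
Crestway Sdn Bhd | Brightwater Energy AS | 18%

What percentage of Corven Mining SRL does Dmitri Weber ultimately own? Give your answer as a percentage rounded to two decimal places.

73.51%

Dmitri reaches Corven along 5 paths.
Via Ridgeback: 44% × 19% = 8.36%.
Direct stake: 20% = 20%.
Via Brightwater → Stratus: 75% × 5% × 61% = 2.2875%.
Via Crestway → Brightwater → Stratus: 30% × 18% × 5% × 61% = 0.1647%.
Via Stratus: 70% × 61% = 42.7%.
Total: 8.36% + 20% + 2.2875% + 0.1647% + 42.7% = 73.5122%.
Rounded: 73.51%.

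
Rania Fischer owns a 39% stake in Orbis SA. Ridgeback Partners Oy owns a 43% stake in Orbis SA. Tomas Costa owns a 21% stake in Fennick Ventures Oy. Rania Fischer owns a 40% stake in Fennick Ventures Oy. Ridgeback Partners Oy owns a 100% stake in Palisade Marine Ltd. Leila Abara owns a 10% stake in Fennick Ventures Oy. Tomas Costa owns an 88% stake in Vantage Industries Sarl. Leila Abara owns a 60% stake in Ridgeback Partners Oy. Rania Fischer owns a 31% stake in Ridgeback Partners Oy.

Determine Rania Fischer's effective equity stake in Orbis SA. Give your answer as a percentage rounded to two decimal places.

52.33%

Rania reaches Orbis along 2 paths.
Via Ridgeback: 31% × 43% = 13.33%.
Direct stake: 39% = 39%.
Total: 13.33% + 39% = 52.33%.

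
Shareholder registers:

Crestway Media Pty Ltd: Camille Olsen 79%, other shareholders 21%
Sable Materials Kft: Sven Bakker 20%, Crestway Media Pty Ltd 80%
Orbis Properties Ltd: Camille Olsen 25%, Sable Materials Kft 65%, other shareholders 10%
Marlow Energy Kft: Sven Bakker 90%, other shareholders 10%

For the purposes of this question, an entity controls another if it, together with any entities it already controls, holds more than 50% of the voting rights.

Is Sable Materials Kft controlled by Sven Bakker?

Sven holds 90% of Marlow, so Sven controls Marlow.
In Sable, Sven's side holds only 20%, not > 50%.
So Sven does not control Sable.

No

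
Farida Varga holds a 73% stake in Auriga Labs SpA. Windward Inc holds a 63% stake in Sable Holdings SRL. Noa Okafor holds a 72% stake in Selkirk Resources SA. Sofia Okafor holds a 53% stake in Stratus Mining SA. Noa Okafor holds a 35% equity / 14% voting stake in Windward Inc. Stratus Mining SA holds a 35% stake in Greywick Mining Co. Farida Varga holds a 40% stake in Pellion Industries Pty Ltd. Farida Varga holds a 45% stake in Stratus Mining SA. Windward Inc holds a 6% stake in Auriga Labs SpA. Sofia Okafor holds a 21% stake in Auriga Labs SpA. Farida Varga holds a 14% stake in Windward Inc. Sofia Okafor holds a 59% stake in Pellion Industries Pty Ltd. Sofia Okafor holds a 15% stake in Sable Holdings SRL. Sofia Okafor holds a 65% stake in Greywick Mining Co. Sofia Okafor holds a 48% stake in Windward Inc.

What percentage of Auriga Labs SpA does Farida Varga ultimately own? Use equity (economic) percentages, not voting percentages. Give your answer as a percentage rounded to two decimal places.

73.84%

Farida reaches Auriga along 2 paths.
Via Windward: 14% × 6% = 0.84%.
Direct stake: 73% = 73%.
Total: 0.84% + 73% = 73.84%.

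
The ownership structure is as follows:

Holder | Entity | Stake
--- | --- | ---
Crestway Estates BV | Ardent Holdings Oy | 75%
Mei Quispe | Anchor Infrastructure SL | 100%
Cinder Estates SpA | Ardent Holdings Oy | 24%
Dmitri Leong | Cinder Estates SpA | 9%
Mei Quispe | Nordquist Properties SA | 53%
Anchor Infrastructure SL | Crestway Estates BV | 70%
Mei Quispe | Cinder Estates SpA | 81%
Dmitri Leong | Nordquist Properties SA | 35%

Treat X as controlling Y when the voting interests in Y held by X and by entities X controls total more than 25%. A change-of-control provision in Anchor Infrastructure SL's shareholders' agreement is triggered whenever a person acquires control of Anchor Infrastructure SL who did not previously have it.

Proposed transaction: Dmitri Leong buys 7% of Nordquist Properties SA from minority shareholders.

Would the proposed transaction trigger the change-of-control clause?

No

The purchase changes only Dmitri's holdings, so Dmitri is the only person who could newly come to control Anchor.
Dmitri holds 35% of Nordquist, so Dmitri controls Nordquist.
Neither Dmitri nor any entity Dmitri controls holds any voting interest in Anchor.
So before the transaction, Dmitri does not control Anchor.
After the purchase, Dmitri's direct stake in Nordquist rises to 35% + 7% = 42%.
Dmitri holds 42% of Nordquist, so Dmitri controls Nordquist.
After the transaction, neither Dmitri nor any entity Dmitri controls holds a voting interest in Anchor, so Dmitri still does not control it.
No new person acquires control, so the clause is not triggered.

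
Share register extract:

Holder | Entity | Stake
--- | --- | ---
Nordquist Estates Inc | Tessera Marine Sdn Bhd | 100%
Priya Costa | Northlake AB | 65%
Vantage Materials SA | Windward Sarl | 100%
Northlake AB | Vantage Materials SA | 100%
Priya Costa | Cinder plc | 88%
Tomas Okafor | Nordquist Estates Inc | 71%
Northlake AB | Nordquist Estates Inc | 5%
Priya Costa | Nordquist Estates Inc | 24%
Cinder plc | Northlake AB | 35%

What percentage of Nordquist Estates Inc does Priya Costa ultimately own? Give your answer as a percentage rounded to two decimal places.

28.79%

Priya reaches Nordquist along 3 paths.
Via Northlake: 65% × 5% = 3.25%.
Via Cinder → Northlake: 88% × 35% × 5% = 1.54%.
Direct stake: 24% = 24%.
Total: 3.25% + 1.54% + 24% = 28.79%.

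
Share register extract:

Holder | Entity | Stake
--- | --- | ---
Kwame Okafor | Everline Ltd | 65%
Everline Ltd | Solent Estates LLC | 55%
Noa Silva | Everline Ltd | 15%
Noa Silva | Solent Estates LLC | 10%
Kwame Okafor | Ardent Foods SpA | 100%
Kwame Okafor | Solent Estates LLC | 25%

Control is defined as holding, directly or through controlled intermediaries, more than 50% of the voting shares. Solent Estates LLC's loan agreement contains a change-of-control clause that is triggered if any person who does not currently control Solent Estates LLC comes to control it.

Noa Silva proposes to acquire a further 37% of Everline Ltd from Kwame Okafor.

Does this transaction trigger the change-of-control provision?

The purchase adds only to Noa's holdings (Kwame's stake shrinks), so Noa is the only person who could newly come to control Solent.
Noa's largest direct stake is 15% in Everline, which does not meet the threshold, so Noa controls no company.
In Solent, Noa's side holds only 10%, not > 50%.
So before the transaction, Noa does not control Solent.
After the purchase, Noa's direct stake in Everline rises to 15% + 37% = 52%, and Kwame's stake falls to 28%.
Noa holds 52% of Everline, so Noa controls Everline.
Everline and Noa together hold 55% + 10% = 65% of Solent, so Noa controls Solent.
Noa did not control Solent before and does after, so the clause is triggered.

Yes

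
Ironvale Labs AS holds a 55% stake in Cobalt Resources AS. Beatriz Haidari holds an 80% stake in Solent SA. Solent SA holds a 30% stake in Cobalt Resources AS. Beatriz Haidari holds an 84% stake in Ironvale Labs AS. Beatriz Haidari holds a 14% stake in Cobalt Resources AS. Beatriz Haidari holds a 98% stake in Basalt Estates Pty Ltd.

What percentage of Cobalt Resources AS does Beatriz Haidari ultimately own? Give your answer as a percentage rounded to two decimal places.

84.20%

Beatriz reaches Cobalt along 3 paths.
Via Solent: 80% × 30% = 24%.
Via Ironvale: 84% × 55% = 46.2%.
Direct stake: 14% = 14%.
Total: 24% + 46.2% + 14% = 84.2%.
Rounded: 84.20%.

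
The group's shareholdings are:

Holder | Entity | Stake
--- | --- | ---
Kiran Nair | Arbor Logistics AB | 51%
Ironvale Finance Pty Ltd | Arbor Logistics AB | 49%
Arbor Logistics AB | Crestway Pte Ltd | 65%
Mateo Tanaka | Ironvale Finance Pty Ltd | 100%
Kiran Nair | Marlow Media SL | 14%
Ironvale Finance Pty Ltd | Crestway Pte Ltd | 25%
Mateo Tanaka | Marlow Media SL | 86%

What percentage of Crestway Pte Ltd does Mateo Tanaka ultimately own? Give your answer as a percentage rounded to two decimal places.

56.85%

Mateo reaches Crestway along 2 paths.
Via Ironvale: 100% × 25% = 25%.
Via Ironvale → Arbor: 100% × 49% × 65% = 31.85%.
Total: 25% + 31.85% = 56.85%.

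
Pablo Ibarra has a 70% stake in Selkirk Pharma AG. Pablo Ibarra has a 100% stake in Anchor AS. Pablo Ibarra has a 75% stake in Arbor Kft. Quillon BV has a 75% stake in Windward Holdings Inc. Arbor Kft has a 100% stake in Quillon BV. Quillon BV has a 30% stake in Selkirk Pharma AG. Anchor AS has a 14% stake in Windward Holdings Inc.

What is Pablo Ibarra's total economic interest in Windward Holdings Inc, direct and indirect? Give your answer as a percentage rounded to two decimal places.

70.25%

Pablo reaches Windward along 2 paths.
Via Arbor → Quillon: 75% × 100% × 75% = 56.25%.
Via Anchor: 100% × 14% = 14%.
Total: 56.25% + 14% = 70.25%.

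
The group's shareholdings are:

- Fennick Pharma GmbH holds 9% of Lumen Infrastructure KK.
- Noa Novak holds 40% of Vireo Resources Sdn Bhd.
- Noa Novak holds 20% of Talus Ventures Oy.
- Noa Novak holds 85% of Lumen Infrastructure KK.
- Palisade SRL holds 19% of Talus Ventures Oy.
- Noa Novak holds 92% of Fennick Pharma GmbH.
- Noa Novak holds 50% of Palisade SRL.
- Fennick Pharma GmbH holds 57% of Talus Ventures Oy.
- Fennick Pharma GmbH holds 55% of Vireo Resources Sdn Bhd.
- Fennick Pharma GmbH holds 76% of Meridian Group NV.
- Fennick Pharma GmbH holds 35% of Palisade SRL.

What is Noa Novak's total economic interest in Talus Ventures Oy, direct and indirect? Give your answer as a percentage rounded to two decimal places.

88.06%

Noa reaches Talus along 4 paths.
Via Fennick → Palisade: 92% × 35% × 19% = 6.118%.
Via Palisade: 50% × 19% = 9.5%.
Via Fennick: 92% × 57% = 52.44%.
Direct stake: 20% = 20%.
Total: 6.118% + 9.5% + 52.44% + 20% = 88.058%.
Rounded: 88.06%.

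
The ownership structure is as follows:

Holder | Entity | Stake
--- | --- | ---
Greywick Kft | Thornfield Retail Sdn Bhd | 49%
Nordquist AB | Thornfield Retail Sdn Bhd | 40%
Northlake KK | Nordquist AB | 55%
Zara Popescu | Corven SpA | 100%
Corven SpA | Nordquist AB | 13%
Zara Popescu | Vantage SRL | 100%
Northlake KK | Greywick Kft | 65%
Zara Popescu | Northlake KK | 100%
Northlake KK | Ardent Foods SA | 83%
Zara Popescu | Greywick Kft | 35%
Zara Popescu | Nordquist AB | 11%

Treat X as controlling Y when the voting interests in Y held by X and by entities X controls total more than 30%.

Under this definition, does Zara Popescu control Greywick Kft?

Zara holds 100% of Northlake, so Zara controls Northlake.
Zara and Northlake together hold 35% + 65% = 100% of Greywick, so Zara controls Greywick.

Yes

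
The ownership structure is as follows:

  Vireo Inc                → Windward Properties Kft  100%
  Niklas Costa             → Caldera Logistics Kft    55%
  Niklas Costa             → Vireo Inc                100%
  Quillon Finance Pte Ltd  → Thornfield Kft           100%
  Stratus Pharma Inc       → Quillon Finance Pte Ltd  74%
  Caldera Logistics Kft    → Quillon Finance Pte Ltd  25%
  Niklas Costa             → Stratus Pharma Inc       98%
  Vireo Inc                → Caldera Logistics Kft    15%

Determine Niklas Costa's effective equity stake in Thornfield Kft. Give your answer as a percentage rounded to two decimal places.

Niklas reaches Thornfield along 3 paths.
Via Stratus → Quillon: 98% × 74% × 100% = 72.52%.
Via Caldera → Quillon: 55% × 25% × 100% = 13.75%.
Via Vireo → Caldera → Quillon: 100% × 15% × 25% × 100% = 3.75%.
Total: 72.52% + 13.75% + 3.75% = 90.02%.

90.02%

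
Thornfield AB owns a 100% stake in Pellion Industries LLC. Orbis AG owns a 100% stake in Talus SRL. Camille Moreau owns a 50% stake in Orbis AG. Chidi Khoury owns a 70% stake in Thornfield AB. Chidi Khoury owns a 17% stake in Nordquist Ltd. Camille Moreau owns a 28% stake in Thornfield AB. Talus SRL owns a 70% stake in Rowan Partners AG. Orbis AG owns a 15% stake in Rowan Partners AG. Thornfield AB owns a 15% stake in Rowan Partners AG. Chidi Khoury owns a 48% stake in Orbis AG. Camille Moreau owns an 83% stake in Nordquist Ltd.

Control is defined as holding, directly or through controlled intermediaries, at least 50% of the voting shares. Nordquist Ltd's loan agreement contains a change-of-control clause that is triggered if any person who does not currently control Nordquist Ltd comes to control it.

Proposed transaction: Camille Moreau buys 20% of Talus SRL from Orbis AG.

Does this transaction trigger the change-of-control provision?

The purchase adds only to Camille's holdings (Orbis's stake shrinks), so Camille is the only person who could newly come to control Nordquist.
Camille holds 83% of Nordquist, so Camille controls Nordquist.
So Camille already controls Nordquist before the transaction.
After the purchase, Camille holds 20% of Talus directly, and Orbis's stake falls to 80%.
Camille controlled Nordquist already, so this is not a new person acquiring control; every other person's position is unchanged or reduced.
No new person acquires control, so the clause is not triggered.

No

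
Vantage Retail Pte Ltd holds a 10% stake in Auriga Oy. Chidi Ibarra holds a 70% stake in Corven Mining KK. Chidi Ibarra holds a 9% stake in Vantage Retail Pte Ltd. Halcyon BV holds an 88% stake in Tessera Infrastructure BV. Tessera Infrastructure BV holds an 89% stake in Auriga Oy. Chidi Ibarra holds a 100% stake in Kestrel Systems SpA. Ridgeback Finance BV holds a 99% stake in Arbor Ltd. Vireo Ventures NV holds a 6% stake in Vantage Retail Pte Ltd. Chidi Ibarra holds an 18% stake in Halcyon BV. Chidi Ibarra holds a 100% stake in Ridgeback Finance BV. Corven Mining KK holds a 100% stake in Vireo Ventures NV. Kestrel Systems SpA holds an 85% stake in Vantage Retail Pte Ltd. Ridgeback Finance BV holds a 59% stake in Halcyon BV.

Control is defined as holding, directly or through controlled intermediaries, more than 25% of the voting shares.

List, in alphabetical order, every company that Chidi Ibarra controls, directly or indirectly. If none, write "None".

Arbor Ltd, Auriga Oy, Corven Mining KK, Halcyon BV, Kestrel Systems SpA, Ridgeback Finance BV, Tessera Infrastructure BV, Vantage Retail Pte Ltd, Vireo Ventures NV

Chidi holds 70% of Corven, so Chidi controls Corven.
Chidi holds 100% of Kestrel, so Chidi controls Kestrel.
Chidi holds 100% of Ridgeback, so Chidi controls Ridgeback.
Corven holds 100% of Vireo, so Chidi controls Vireo.
Chidi and Vireo and Kestrel together hold 9% + 6% + 85% = 100% of Vantage, so Chidi controls Vantage.
Chidi and Ridgeback together hold 18% + 59% = 77% of Halcyon, so Chidi controls Halcyon.
Halcyon holds 88% of Tessera, so Chidi controls Tessera.
Vantage and Tessera together hold 10% + 89% = 99% of Auriga, so Chidi controls Auriga.
Ridgeback holds 99% of Arbor, so Chidi controls Arbor.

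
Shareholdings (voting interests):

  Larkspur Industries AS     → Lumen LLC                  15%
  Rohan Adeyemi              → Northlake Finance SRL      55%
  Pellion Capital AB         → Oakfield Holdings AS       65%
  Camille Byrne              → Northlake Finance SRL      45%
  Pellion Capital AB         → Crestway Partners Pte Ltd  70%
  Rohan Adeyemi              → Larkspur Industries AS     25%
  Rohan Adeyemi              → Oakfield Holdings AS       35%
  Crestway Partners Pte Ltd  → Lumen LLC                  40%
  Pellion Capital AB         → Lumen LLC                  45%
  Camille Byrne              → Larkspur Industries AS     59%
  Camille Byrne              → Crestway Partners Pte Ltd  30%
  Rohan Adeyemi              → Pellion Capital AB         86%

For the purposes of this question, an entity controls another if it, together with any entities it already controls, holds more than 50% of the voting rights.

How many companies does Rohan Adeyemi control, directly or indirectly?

5

Rohan holds 55% of Northlake, so Rohan controls Northlake.
Rohan holds 86% of Pellion, so Rohan controls Pellion.
Pellion holds 70% of Crestway, so Rohan controls Crestway.
Crestway and Pellion together hold 40% + 45% = 85% of Lumen, so Rohan controls Lumen.
Pellion and Rohan together hold 65% + 35% = 100% of Oakfield, so Rohan controls Oakfield.
No other company's threshold is met.
Rohan controls 5 companies.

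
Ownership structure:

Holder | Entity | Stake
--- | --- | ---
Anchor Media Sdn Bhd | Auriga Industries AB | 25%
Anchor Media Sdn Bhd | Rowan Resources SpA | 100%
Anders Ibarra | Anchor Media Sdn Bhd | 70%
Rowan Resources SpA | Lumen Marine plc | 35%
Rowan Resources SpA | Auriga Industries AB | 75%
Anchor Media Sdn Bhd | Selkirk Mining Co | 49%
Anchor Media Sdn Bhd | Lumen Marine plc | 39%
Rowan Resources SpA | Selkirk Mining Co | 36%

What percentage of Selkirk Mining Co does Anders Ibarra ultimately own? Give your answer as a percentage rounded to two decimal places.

59.50%

Anders reaches Selkirk along 2 paths.
Via Anchor → Rowan: 70% × 100% × 36% = 25.2%.
Via Anchor: 70% × 49% = 34.3%.
Total: 25.2% + 34.3% = 59.5%.
Rounded: 59.50%.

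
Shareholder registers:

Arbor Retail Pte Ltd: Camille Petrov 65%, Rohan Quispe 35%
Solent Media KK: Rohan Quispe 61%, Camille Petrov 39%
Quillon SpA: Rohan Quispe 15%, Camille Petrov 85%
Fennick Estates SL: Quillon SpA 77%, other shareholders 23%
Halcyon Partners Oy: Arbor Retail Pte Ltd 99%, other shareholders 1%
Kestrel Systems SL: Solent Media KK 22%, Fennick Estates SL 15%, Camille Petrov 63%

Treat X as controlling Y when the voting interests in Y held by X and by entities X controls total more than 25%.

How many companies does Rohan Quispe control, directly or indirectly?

3

Rohan holds 35% of Arbor, so Rohan controls Arbor.
Rohan holds 61% of Solent, so Rohan controls Solent.
Arbor holds 99% of Halcyon, so Rohan controls Halcyon.
No other company's threshold is met.
Rohan controls 3 companies.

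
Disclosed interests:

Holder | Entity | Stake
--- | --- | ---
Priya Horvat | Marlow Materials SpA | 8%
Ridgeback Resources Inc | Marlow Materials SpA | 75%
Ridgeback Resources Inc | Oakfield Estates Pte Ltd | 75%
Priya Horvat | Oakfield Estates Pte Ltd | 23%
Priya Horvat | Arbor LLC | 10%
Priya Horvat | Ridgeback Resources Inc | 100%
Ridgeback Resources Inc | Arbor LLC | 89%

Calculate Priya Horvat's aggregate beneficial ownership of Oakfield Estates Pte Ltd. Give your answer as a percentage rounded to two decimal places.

98.00%

Priya reaches Oakfield along 2 paths.
Direct stake: 23% = 23%.
Via Ridgeback: 100% × 75% = 75%.
Total: 23% + 75% = 98%.
Rounded: 98.00%.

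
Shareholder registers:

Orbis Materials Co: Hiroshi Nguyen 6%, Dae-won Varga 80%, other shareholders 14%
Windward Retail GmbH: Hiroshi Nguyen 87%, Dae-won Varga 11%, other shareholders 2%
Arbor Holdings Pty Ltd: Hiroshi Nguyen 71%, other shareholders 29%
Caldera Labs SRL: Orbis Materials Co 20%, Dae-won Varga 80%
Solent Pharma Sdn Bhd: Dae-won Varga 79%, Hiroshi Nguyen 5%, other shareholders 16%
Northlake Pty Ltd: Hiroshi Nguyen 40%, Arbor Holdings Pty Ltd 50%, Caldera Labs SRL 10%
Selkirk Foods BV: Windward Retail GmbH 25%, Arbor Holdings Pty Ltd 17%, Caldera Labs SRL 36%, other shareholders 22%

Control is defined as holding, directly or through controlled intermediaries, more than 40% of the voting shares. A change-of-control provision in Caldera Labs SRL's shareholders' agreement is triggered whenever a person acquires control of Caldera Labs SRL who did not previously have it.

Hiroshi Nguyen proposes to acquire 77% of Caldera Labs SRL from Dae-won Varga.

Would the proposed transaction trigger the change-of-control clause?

The purchase adds only to Hiroshi's holdings (Dae-won's stake shrinks), so Hiroshi is the only person who could newly come to control Caldera.
Hiroshi holds 87% of Windward, so Hiroshi controls Windward.
Hiroshi holds 71% of Arbor, so Hiroshi controls Arbor.
Hiroshi and Arbor together hold 40% + 50% = 90% of Northlake, so Hiroshi controls Northlake.
Windward and Arbor together hold 25% + 17% = 42% of Selkirk, so Hiroshi controls Selkirk.
Neither Hiroshi nor any entity Hiroshi controls holds any voting interest in Caldera.
So before the transaction, Hiroshi does not control Caldera.
After the purchase, Hiroshi holds 77% of Caldera directly, and Dae-won's stake falls to 3%.
Hiroshi holds 77% of Caldera, so Hiroshi controls Caldera.
Hiroshi did not control Caldera before and does after, so the clause is triggered.

Yes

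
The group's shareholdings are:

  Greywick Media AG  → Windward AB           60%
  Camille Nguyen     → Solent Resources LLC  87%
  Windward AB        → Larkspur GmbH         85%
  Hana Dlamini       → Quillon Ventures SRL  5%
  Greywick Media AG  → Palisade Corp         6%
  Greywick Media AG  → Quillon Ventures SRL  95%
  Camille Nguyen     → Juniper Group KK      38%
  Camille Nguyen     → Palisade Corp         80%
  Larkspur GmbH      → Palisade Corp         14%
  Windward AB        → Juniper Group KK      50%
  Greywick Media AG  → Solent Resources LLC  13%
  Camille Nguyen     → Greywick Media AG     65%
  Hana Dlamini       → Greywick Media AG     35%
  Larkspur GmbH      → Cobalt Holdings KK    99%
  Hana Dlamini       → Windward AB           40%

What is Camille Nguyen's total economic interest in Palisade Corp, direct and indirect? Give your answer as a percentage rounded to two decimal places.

88.54%

Camille reaches Palisade along 3 paths.
Direct stake: 80% = 80%.
Via Greywick → Windward → Larkspur: 65% × 60% × 85% × 14% = 4.641%.
Via Greywick: 65% × 6% = 3.9%.
Total: 80% + 4.641% + 3.9% = 88.541%.
Rounded: 88.54%.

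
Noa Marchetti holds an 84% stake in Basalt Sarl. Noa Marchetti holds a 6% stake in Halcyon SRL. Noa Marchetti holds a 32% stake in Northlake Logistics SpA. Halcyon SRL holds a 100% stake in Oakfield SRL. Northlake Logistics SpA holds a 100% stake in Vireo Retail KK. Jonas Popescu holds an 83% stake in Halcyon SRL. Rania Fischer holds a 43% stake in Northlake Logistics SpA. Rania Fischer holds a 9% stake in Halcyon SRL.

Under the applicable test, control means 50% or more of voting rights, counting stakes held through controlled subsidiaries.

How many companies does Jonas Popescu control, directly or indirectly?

2

Jonas holds 83% of Halcyon, so Jonas controls Halcyon.
Halcyon holds 100% of Oakfield, so Jonas controls Oakfield.
No other company's threshold is met.
Jonas controls 2 companies.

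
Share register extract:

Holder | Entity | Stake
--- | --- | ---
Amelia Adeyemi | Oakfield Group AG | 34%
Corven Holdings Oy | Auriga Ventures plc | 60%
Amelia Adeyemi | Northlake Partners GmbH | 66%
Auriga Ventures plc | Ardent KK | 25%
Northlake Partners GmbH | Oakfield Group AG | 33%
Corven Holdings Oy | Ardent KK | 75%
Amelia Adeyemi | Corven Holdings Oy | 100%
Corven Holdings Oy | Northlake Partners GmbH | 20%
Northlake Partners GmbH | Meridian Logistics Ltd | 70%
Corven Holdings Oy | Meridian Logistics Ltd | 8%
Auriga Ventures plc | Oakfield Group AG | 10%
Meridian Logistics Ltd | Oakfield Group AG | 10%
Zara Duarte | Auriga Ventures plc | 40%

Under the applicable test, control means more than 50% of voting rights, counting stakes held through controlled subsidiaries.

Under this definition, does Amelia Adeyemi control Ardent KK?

Amelia holds 100% of Corven, so Amelia controls Corven.
Corven holds 60% of Auriga, so Amelia controls Auriga.
Auriga and Corven together hold 25% + 75% = 100% of Ardent, so Amelia controls Ardent.

Yes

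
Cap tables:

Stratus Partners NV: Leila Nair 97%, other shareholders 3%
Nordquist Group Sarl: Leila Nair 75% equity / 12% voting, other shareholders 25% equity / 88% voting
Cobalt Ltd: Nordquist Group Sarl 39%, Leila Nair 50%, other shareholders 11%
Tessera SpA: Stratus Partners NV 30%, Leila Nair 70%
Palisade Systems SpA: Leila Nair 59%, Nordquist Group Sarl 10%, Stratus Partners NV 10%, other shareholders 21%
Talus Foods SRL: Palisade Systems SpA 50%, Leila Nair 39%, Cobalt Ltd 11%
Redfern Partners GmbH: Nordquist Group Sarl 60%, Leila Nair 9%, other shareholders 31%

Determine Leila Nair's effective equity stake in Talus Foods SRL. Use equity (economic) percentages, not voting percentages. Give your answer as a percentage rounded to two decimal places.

85.82%

Leila reaches Talus along 6 paths.
Via Palisade: 59% × 50% = 29.5%.
Via Nordquist → Palisade: 75% × 10% × 50% = 3.75%.
Via Stratus → Palisade: 97% × 10% × 50% = 4.85%.
Direct stake: 39% = 39%.
Via Nordquist → Cobalt: 75% × 39% × 11% = 3.2175%.
Via Cobalt: 50% × 11% = 5.5%.
Total: 29.5% + 3.75% + 4.85% + 39% + 3.2175% + 5.5% = 85.8175%.
Rounded: 85.82%.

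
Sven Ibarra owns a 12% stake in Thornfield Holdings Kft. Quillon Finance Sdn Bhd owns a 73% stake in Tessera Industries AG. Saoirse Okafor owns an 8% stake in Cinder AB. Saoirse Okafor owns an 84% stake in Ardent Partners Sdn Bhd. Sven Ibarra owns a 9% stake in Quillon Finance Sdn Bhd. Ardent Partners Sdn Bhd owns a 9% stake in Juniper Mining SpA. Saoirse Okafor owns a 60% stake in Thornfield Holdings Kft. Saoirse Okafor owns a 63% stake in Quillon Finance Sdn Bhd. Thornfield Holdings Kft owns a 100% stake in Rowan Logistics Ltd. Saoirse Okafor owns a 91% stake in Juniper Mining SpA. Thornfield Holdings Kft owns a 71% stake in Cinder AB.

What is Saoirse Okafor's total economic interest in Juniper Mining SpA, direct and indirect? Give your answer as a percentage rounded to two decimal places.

98.56%

Saoirse reaches Juniper along 2 paths.
Via Ardent: 84% × 9% = 7.56%.
Direct stake: 91% = 91%.
Total: 7.56% + 91% = 98.56%.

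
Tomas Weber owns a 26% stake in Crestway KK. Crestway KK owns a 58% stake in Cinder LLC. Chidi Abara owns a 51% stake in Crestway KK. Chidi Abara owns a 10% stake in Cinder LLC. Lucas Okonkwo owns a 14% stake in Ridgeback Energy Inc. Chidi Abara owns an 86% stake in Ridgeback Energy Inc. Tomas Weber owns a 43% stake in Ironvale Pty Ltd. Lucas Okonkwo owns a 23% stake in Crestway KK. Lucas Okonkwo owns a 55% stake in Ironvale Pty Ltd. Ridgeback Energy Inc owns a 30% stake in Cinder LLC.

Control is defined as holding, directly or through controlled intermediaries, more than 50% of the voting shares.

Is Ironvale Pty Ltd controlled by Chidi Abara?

Chidi holds 86% of Ridgeback, so Chidi controls Ridgeback.
Chidi holds 51% of Crestway, so Chidi controls Crestway.
Crestway and Chidi and Ridgeback together hold 58% + 10% + 30% = 98% of Cinder, so Chidi controls Cinder.
Neither Chidi nor any entity Chidi controls holds any voting interest in Ironvale.
So Chidi does not control Ironvale.

No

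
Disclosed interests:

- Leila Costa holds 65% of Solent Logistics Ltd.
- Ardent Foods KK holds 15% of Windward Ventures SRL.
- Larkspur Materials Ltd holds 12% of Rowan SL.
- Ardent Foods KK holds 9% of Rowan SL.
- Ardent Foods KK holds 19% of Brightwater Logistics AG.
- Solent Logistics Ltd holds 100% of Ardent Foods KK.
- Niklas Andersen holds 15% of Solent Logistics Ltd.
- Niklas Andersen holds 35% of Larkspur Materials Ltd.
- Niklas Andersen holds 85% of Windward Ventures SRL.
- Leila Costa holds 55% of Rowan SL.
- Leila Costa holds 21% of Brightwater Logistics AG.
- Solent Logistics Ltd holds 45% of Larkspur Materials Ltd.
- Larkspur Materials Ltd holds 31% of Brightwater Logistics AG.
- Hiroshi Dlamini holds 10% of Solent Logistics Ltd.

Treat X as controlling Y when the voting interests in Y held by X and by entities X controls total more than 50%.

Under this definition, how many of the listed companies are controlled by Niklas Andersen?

Niklas holds 85% of Windward, so Niklas controls Windward.
No other company's threshold is met.
Niklas controls 1 company.

1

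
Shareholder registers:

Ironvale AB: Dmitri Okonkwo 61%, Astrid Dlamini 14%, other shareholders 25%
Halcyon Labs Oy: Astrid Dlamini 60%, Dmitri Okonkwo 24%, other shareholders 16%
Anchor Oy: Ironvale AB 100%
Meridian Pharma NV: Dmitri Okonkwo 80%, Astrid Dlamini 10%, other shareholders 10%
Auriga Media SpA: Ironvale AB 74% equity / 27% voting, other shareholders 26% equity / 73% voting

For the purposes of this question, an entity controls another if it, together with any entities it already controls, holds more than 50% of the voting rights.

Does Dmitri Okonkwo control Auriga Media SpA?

No

Dmitri holds 61% of Ironvale, so Dmitri controls Ironvale.
Ironvale holds 100% of Anchor, so Dmitri controls Anchor.
Dmitri holds 80% of Meridian, so Dmitri controls Meridian.
In Auriga, Dmitri's side holds only 27%, not > 50%.
So Dmitri does not control Auriga.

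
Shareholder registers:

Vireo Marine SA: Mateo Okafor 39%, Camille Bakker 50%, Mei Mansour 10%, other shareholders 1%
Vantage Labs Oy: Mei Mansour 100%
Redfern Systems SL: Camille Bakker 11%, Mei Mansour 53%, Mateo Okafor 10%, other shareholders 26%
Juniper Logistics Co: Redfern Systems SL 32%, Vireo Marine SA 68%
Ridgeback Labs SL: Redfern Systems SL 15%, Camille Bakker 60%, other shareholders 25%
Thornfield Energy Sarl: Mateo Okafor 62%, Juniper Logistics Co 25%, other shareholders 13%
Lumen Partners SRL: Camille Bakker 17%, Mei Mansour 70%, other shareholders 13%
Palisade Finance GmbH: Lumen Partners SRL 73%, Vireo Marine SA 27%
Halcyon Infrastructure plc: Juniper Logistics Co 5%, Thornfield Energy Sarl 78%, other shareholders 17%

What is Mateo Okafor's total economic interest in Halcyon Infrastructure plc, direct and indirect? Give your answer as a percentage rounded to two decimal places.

Mateo reaches Halcyon along 5 paths.
Via Redfern → Juniper: 10% × 32% × 5% = 0.16%.
Via Vireo → Juniper: 39% × 68% × 5% = 1.326%.
Via Thornfield: 62% × 78% = 48.36%.
Via Redfern → Juniper → Thornfield: 10% × 32% × 25% × 78% = 0.624%.
Via Vireo → Juniper → Thornfield: 39% × 68% × 25% × 78% = 5.1714%.
Total: 0.16% + 1.326% + 48.36% + 0.624% + 5.1714% = 55.6414%.
Rounded: 55.64%.

55.64%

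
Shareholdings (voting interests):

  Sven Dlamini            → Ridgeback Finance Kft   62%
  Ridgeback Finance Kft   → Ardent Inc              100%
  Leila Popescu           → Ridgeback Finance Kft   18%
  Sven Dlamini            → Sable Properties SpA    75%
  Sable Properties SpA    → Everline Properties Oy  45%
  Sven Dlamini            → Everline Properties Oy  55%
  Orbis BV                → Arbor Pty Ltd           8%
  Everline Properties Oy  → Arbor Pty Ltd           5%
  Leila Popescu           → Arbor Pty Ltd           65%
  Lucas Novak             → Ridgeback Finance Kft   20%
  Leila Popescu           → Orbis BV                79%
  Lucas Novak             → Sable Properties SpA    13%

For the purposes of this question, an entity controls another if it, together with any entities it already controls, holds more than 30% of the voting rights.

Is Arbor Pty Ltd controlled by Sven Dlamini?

No

Sven holds 62% of Ridgeback, so Sven controls Ridgeback.
Sven holds 75% of Sable, so Sven controls Sable.
Sven and Sable together hold 55% + 45% = 100% of Everline, so Sven controls Everline.
Ridgeback holds 100% of Ardent, so Sven controls Ardent.
In Arbor, Sven's side holds only 5%, not > 30%.
So Sven does not control Arbor.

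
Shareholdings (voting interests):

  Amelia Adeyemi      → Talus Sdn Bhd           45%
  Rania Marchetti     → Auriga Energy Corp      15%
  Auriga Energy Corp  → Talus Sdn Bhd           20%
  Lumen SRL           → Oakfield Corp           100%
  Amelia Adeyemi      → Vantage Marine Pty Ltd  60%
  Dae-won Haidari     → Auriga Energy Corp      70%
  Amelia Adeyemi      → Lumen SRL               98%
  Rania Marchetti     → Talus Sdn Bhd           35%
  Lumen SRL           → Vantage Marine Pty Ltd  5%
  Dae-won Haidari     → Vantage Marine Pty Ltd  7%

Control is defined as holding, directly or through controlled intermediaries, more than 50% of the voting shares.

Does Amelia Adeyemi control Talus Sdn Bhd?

No

Amelia holds 98% of Lumen, so Amelia controls Lumen.
Lumen holds 100% of Oakfield, so Amelia controls Oakfield.
Lumen and Amelia together hold 5% + 60% = 65% of Vantage, so Amelia controls Vantage.
In Talus, Amelia's side holds only 45%, not > 50%.
So Amelia does not control Talus.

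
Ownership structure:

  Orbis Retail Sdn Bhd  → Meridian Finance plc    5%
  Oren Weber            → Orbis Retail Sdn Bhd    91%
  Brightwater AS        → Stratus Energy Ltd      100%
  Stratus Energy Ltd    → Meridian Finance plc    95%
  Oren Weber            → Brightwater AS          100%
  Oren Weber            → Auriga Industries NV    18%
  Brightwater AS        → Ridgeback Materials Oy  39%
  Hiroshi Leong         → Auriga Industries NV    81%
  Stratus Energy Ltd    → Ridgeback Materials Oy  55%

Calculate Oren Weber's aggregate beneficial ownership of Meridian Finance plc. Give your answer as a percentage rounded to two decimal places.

Oren reaches Meridian along 2 paths.
Via Brightwater → Stratus: 100% × 100% × 95% = 95%.
Via Orbis: 91% × 5% = 4.55%.
Total: 95% + 4.55% = 99.55%.

99.55%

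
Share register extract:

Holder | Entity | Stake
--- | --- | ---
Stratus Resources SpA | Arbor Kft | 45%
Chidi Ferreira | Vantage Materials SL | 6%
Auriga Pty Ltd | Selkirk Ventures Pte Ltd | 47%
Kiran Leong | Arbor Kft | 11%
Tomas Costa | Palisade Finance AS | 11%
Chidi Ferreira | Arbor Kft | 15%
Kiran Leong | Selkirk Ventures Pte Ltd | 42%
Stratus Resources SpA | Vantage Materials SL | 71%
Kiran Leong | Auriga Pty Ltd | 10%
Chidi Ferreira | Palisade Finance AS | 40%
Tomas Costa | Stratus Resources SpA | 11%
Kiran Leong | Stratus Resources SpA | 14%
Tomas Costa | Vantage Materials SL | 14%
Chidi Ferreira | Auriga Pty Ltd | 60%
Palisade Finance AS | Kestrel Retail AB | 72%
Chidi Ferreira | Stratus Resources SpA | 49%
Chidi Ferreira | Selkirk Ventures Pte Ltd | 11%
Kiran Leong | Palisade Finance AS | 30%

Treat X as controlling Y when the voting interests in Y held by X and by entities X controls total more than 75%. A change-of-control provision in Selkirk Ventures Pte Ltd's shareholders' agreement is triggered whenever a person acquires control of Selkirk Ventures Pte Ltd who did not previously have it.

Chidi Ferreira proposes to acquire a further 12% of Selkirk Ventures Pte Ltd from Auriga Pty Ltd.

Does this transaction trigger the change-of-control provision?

The purchase adds only to Chidi's holdings (Auriga's stake shrinks), so Chidi is the only person who could newly come to control Selkirk.
Chidi's largest direct stake is 60% in Auriga, which does not meet the threshold, so Chidi controls no company.
In Selkirk, Chidi's side holds only 11%, not > 75%.
So before the transaction, Chidi does not control Selkirk.
After the purchase, Chidi's direct stake in Selkirk rises to 11% + 12% = 23%, and Auriga's stake falls to 35%.
After the transaction, Chidi's side holds 23% of Selkirk, not > 75%, so Chidi still does not control Selkirk.
No new person acquires control, so the clause is not triggered.

No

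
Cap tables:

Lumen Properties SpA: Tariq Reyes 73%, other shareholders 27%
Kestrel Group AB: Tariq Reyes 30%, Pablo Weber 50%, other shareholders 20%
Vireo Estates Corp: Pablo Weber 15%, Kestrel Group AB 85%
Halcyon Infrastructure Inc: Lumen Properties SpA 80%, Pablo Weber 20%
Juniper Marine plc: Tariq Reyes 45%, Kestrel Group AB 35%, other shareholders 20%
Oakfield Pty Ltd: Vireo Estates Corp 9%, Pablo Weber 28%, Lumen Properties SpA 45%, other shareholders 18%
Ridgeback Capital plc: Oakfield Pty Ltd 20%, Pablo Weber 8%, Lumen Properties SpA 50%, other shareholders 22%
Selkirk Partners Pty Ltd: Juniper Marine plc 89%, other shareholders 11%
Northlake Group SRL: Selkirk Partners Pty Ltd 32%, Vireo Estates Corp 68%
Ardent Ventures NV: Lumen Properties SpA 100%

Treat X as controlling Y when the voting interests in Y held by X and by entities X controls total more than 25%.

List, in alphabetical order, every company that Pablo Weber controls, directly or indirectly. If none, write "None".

Pablo holds 50% of Kestrel, so Pablo controls Kestrel.
Pablo and Kestrel together hold 15% + 85% = 100% of Vireo, so Pablo controls Vireo.
Kestrel holds 35% of Juniper, so Pablo controls Juniper.
Vireo and Pablo together hold 9% + 28% = 37% of Oakfield, so Pablo controls Oakfield.
Oakfield and Pablo together hold 20% + 8% = 28% of Ridgeback, so Pablo controls Ridgeback.
Juniper holds 89% of Selkirk, so Pablo controls Selkirk.
Selkirk and Vireo together hold 32% + 68% = 100% of Northlake, so Pablo controls Northlake.
No other company's threshold is met.

Juniper Marine plc, Kestrel Group AB, Northlake Group SRL, Oakfield Pty Ltd, Ridgeback Capital plc, Selkirk Partners Pty Ltd, Vireo Estates Corp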